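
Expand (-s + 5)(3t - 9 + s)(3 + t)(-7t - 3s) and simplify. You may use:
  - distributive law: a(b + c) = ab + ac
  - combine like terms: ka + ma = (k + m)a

(-s + 5)(3t - 9 + s)(3 + t)(-7t - 3s)
= (-3st + 9s - s^2 + 15t - 45 + 5s)(3 + t)(-7t - 3s)    [distributive law]
= (-3st + 14s - s^2 + 15t - 45)(3 + t)(-7t - 3s)    [combine like terms]
= (-9st - 3st^2 + 42s + 14st - 3s^2 - s^2t + 45t + 15t^2 - 135 - 45t)(-7t - 3s)    [distributive law]
= (5st - 3st^2 + 42s - 3s^2 - s^2t + 15t^2 - 135)(-7t - 3s)    [combine like terms]
= -35st^2 - 15s^2t + 21st^3 + 9s^2t^2 - 294st - 126s^2 + 21s^2t + 9s^3 + 7s^2t^2 + 3s^3t - 105t^3 - 45st^2 + 945t + 405s    [distributive law]
= -80st^2 + 6s^2t + 21st^3 + 16s^2t^2 - 294st - 126s^2 + 9s^3 + 3s^3t - 105t^3 + 945t + 405s    [combine like terms]

-80st^2 + 6s^2t + 21st^3 + 16s^2t^2 - 294st - 126s^2 + 9s^3 + 3s^3t - 105t^3 + 945t + 405s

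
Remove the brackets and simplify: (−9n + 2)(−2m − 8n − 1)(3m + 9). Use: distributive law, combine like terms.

(−9n + 2)(−2m − 8n − 1)(3m + 9)
= (18mn + 72n^2 + 9n − 4m − 16n − 2)(3m + 9)    [distributive law]
= (18mn + 72n^2 − 7n − 4m − 2)(3m + 9)    [combine like terms]
= 54m^2n + 162mn + 216mn^2 + 648n^2 − 21mn − 63n − 12m^2 − 36m − 6m − 18    [distributive law]
= 54m^2n + 141mn + 216mn^2 + 648n^2 − 63n − 12m^2 − 42m − 18    [combine like terms]

54m^2n + 141mn + 216mn^2 + 648n^2 − 63n − 12m^2 − 42m − 18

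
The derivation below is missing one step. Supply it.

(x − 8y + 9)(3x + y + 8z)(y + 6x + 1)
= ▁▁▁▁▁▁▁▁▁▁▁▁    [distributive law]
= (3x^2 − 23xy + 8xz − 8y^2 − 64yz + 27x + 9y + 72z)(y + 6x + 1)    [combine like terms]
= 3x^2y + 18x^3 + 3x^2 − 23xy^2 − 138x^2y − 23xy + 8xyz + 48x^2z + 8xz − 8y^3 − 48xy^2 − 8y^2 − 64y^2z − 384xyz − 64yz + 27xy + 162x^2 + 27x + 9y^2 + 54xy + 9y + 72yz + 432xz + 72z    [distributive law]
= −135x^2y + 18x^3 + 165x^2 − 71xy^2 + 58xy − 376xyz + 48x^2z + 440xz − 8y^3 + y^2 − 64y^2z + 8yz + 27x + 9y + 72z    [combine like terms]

By distributive law:

(3x^2 + xy + 8xz − 24xy − 8y^2 − 64yz + 27x + 9y + 72z)(y + 6x + 1)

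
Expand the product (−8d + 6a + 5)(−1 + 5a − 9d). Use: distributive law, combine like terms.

−37d − 94ad + 72d^2 + 19a + 30a^2 − 5

(−8d + 6a + 5)(−1 + 5a − 9d)
= 8d − 40ad + 72d^2 − 6a + 30a^2 − 54ad − 5 + 25a − 45d    [distributive law]
= −37d − 94ad + 72d^2 + 19a + 30a^2 − 5    [combine like terms]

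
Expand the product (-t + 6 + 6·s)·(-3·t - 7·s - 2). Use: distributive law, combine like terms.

(-t + 6 + 6·s)·(-3·t - 7·s - 2)
= 3·t^2 + 7·s·t + 2·t - 18·t - 42·s - 12 - 18·s·t - 42·s^2 - 12·s    [distributive law]
= 3·t^2 - 11·s·t - 16·t - 54·s - 12 - 42·s^2    [combine like terms]

3·t^2 - 11·s·t - 16·t - 54·s - 12 - 42·s^2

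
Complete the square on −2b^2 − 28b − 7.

−2b^2 − 28b − 7
= −2(b^2 + 14b) − 7    [factor out -2 from the b-terms]
= −2(b^2 + 14b + 49 − 49) − 7    [add and subtract 49 inside the bracket]
= −2(b + 7)^2 + 98 − 7    [perfect-square identity]
= −2(b + 7)^2 + 91    [combine constants]

−2(b + 7)^2 + 91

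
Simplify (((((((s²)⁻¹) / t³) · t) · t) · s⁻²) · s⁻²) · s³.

(((((((s²)⁻¹) / t³) · t) · t) · s⁻²) · s⁻²) · s³
= (((((s⁻² / t³) · t) · t) · s⁻²) · s⁻²) · s³    [power of a power]
= s⁻³·t⁻¹    [quotient of powers; product of powers]

s⁻³·t⁻¹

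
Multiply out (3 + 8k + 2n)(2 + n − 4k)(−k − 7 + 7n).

−34k − 42 − 7n + 21kn + 35n^2 + 220k^2 + 32k^3 − 224k^2n − 2kn^2 + 14n^3

(3 + 8k + 2n)(2 + n − 4k)(−k − 7 + 7n)
= (6 + 3n − 12k + 16k + 8kn − 32k^2 + 4n + 2n^2 − 8kn)(−k − 7 + 7n)    [distributive law]
= (6 + 7n + 4k − 32k^2 + 2n^2)(−k − 7 + 7n)    [combine like terms]
= −6k − 42 + 42n − 7kn − 49n + 49n^2 − 4k^2 − 28k + 28kn + 32k^3 + 224k^2 − 224k^2n − 2kn^2 − 14n^2 + 14n^3    [distributive law]
= −34k − 42 − 7n + 21kn + 35n^2 + 220k^2 + 32k^3 − 224k^2n − 2kn^2 + 14n^3    [combine like terms]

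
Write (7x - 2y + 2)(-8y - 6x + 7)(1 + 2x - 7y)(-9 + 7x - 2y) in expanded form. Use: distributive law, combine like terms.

(7x - 2y + 2)(-8y - 6x + 7)(1 + 2x - 7y)(-9 + 7x - 2y)
= (-56xy - 42x² + 49x + 16y² + 12xy - 14y - 16y - 12x + 14)(1 + 2x - 7y)(-9 + 7x - 2y)    [distributive law]
= (-44xy - 42x² + 37x + 16y² - 30y + 14)(1 + 2x - 7y)(-9 + 7x - 2y)    [combine like terms]
= (-44xy - 88x²y + 308xy² - 42x² - 84x³ + 294x²y + 37x + 74x² - 259xy + 16y² + 32xy² - 112y³ - 30y - 60xy + 210y² + 14 + 28x - 98y)(-9 + 7x - 2y)    [distributive law]
= (-363xy + 206x²y + 340xy² + 32x² - 84x³ + 65x + 226y² - 112y³ - 128y + 14)(-9 + 7x - 2y)    [combine like terms]
= 3267xy - 2541x²y + 726xy² - 1854x²y + 1442x³y - 412x²y² - 3060xy² + 2380x²y² - 680xy³ - 288x² + 224x³ - 64x²y + 756x³ - 588x⁴ + 168x³y - 585x + 455x² - 130xy - 2034y² + 1582xy² - 452y³ + 1008y³ - 784xy³ + 224y⁴ + 1152y - 896xy + 256y² - 126 + 98x - 28y    [distributive law]
= 2241xy - 4459x²y - 752xy² + 1610x³y + 1968x²y² - 1464xy³ + 167x² + 980x³ - 588x⁴ - 487x - 1778y² + 556y³ + 224y⁴ + 1124y - 126    [combine like terms]

2241xy - 4459x²y - 752xy² + 1610x³y + 1968x²y² - 1464xy³ + 167x² + 980x³ - 588x⁴ - 487x - 1778y² + 556y³ + 224y⁴ + 1124y - 126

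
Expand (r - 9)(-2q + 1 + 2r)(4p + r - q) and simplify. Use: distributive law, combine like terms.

-8pqr - 4qr² + 2q²r - 68pr - 17r² + 35qr + 8pr² + 2r³ + 72pq - 18q² - 36p - 9r + 9q

(r - 9)(-2q + 1 + 2r)(4p + r - q)
= (-2qr + r + 2r² + 18q - 9 - 18r)(4p + r - q)    [distributive law]
= (-2qr - 17r + 2r² + 18q - 9)(4p + r - q)    [combine like terms]
= -8pqr - 2qr² + 2q²r - 68pr - 17r² + 17qr + 8pr² + 2r³ - 2qr² + 72pq + 18qr - 18q² - 36p - 9r + 9q    [distributive law]
= -8pqr - 4qr² + 2q²r - 68pr - 17r² + 35qr + 8pr² + 2r³ + 72pq - 18q² - 36p - 9r + 9q    [combine like terms]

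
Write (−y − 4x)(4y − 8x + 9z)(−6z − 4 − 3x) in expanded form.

24y²z + 16y² + 12xy² + 75xyz + 32xy + 24x²y + 54yz² + 36yz − 84x²z − 128x² − 96x³ + 216xz² + 144xz

(−y − 4x)(4y − 8x + 9z)(−6z − 4 − 3x)
= (−4y² + 8xy − 9yz − 16xy + 32x² − 36xz)(−6z − 4 − 3x)    [distributive law]
= (−4y² − 8xy − 9yz + 32x² − 36xz)(−6z − 4 − 3x)    [combine like terms]
= 24y²z + 16y² + 12xy² + 48xyz + 32xy + 24x²y + 54yz² + 36yz + 27xyz − 192x²z − 128x² − 96x³ + 216xz² + 144xz + 108x²z    [distributive law]
= 24y²z + 16y² + 12xy² + 75xyz + 32xy + 24x²y + 54yz² + 36yz − 84x²z − 128x² − 96x³ + 216xz² + 144xz    [combine like terms]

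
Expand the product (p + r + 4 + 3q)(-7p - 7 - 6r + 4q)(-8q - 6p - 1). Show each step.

(p + r + 4 + 3q)(-7p - 7 - 6r + 4q)(-8q - 6p - 1)
= (-7p^2 - 7p - 6pr + 4pq - 7pr - 7r - 6r^2 + 4qr - 28p - 28 - 24r + 16q - 21pq - 21q - 18qr + 12q^2)(-8q - 6p - 1)    [distributive law]
= (-7p^2 - 35p - 13pr - 17pq - 31r - 6r^2 - 14qr - 28 - 5q + 12q^2)(-8q - 6p - 1)    [combine like terms]
= 56p^2q + 42p^3 + 7p^2 + 280pq + 210p^2 + 35p + 104pqr + 78p^2r + 13pr + 136pq^2 + 102p^2q + 17pq + 248qr + 186pr + 31r + 48qr^2 + 36pr^2 + 6r^2 + 112q^2r + 84pqr + 14qr + 224q + 168p + 28 + 40q^2 + 30pq + 5q - 96q^3 - 72pq^2 - 12q^2    [distributive law]
= 158p^2q + 42p^3 + 217p^2 + 327pq + 203p + 188pqr + 78p^2r + 199pr + 64pq^2 + 262qr + 31r + 48qr^2 + 36pr^2 + 6r^2 + 112q^2r + 229q + 28 + 28q^2 - 96q^3    [combine like terms]

158p^2q + 42p^3 + 217p^2 + 327pq + 203p + 188pqr + 78p^2r + 199pr + 64pq^2 + 262qr + 31r + 48qr^2 + 36pr^2 + 6r^2 + 112q^2r + 229q + 28 + 28q^2 - 96q^3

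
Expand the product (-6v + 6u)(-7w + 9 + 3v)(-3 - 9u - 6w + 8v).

198vw - 822uvw - 252vw^2 + 444v^2w + 162v + 864uv - 378v^2 + 306uv^2 - 144v^3 - 198uw + 378u^2w + 252uw^2 - 162u - 486u^2 - 162u^2v

(-6v + 6u)(-7w + 9 + 3v)(-3 - 9u - 6w + 8v)
= (42vw - 54v - 18v^2 - 42uw + 54u + 18uv)(-3 - 9u - 6w + 8v)    [distributive law]
= -126vw - 378uvw - 252vw^2 + 336v^2w + 162v + 486uv + 324vw - 432v^2 + 54v^2 + 162uv^2 + 108v^2w - 144v^3 + 126uw + 378u^2w + 252uw^2 - 336uvw - 162u - 486u^2 - 324uw + 432uv - 54uv - 162u^2v - 108uvw + 144uv^2    [distributive law]
= 198vw - 822uvw - 252vw^2 + 444v^2w + 162v + 864uv - 378v^2 + 306uv^2 - 144v^3 - 198uw + 378u^2w + 252uw^2 - 162u - 486u^2 - 162u^2v    [combine like terms]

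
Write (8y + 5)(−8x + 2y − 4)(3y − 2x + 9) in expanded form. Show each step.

−224xy² + 128x²y − 652xy + 48y³ + 78y² − 258y + 80x² − 320x − 180

(8y + 5)(−8x + 2y − 4)(3y − 2x + 9)
= (−64xy + 16y² − 32y − 40x + 10y − 20)(3y − 2x + 9)    [distributive law]
= (−64xy + 16y² − 22y − 40x − 20)(3y − 2x + 9)    [combine like terms]
= −192xy² + 128x²y − 576xy + 48y³ − 32xy² + 144y² − 66y² + 44xy − 198y − 120xy + 80x² − 360x − 60y + 40x − 180    [distributive law]
= −224xy² + 128x²y − 652xy + 48y³ + 78y² − 258y + 80x² − 320x − 180    [combine like terms]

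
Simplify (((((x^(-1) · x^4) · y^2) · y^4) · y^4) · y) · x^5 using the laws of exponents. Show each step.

(((((x^(-1) · x^4) · y^2) · y^4) · y^4) · y) · x^5
= ((((x^3 · y^2) · y^4) · y^4) · y) · x^5    [product of powers]
= x^8y^11    [product of powers]

x^8y^11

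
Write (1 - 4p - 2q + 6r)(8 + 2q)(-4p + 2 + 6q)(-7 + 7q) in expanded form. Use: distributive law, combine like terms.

672p + 392pq - 112 - 28q + 784q^2 - 840pq^2 - 476q^3 - 896p^2 + 672p^2q + 224p^2q^2 - 224pq^3 - 168q^4 + 1344pr - 1008pqr - 672r - 1512qr + 1680q^2r - 336pq^2r + 504q^3r

(1 - 4p - 2q + 6r)(8 + 2q)(-4p + 2 + 6q)(-7 + 7q)
= (8 + 2q - 32p - 8pq - 16q - 4q^2 + 48r + 12qr)(-4p + 2 + 6q)(-7 + 7q)    [distributive law]
= (8 - 14q - 32p - 8pq - 4q^2 + 48r + 12qr)(-4p + 2 + 6q)(-7 + 7q)    [combine like terms]
= (-32p + 16 + 48q + 56pq - 28q - 84q^2 + 128p^2 - 64p - 192pq + 32p^2q - 16pq - 48pq^2 + 16pq^2 - 8q^2 - 24q^3 - 192pr + 96r + 288qr - 48pqr + 24qr + 72q^2r)(-7 + 7q)    [distributive law]
= (-96p + 16 + 20q - 152pq - 92q^2 + 128p^2 + 32p^2q - 32pq^2 - 24q^3 - 192pr + 96r + 312qr - 48pqr + 72q^2r)(-7 + 7q)    [combine like terms]
= 672p - 672pq - 112 + 112q - 140q + 140q^2 + 1064pq - 1064pq^2 + 644q^2 - 644q^3 - 896p^2 + 896p^2q - 224p^2q + 224p^2q^2 + 224pq^2 - 224pq^3 + 168q^3 - 168q^4 + 1344pr - 1344pqr - 672r + 672qr - 2184qr + 2184q^2r + 336pqr - 336pq^2r - 504q^2r + 504q^3r    [distributive law]
= 672p + 392pq - 112 - 28q + 784q^2 - 840pq^2 - 476q^3 - 896p^2 + 672p^2q + 224p^2q^2 - 224pq^3 - 168q^4 + 1344pr - 1008pqr - 672r - 1512qr + 1680q^2r - 336pq^2r + 504q^3r    [combine like terms]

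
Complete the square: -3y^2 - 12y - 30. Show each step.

-3y^2 - 12y - 30
= -3(y^2 + 4y) - 30    [factor out -3 from the y-terms]
= -3(y^2 + 4y + 4 - 4) - 30    [add and subtract 4 inside the bracket]
= -3(y + 2)^2 + 12 - 30    [perfect-square identity]
= -3(y + 2)^2 - 18    [combine constants]

-3(y + 2)^2 - 18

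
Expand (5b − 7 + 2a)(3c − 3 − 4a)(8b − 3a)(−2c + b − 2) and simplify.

(5b − 7 + 2a)(3c − 3 − 4a)(8b − 3a)(−2c + b − 2)
= (15bc − 15b − 20ab − 21c + 21 + 28a + 6ac − 6a − 8a^2)(8b − 3a)(−2c + b − 2)    [distributive law]
= (15bc − 15b − 20ab − 21c + 21 + 22a + 6ac − 8a^2)(8b − 3a)(−2c + b − 2)    [combine like terms]
= (120b^2c − 45abc − 120b^2 + 45ab − 160ab^2 + 60a^2b − 168bc + 63ac + 168b − 63a + 176ab − 66a^2 + 48abc − 18a^2c − 64a^2b + 24a^3)(−2c + b − 2)    [distributive law]
= (120b^2c + 3abc − 120b^2 + 221ab − 160ab^2 − 4a^2b − 168bc + 63ac + 168b − 63a − 66a^2 − 18a^2c + 24a^3)(−2c + b − 2)    [combine like terms]
= −240b^2c^2 + 120b^3c − 240b^2c − 6abc^2 + 3ab^2c − 6abc + 240b^2c − 120b^3 + 240b^2 − 442abc + 221ab^2 − 442ab + 320ab^2c − 160ab^3 + 320ab^2 + 8a^2bc − 4a^2b^2 + 8a^2b + 336bc^2 − 168b^2c + 336bc − 126ac^2 + 63abc − 126ac − 336bc + 168b^2 − 336b + 126ac − 63ab + 126a + 132a^2c − 66a^2b + 132a^2 + 36a^2c^2 − 18a^2bc + 36a^2c − 48a^3c + 24a^3b − 48a^3    [distributive law]
= −240b^2c^2 + 120b^3c − 168b^2c − 6abc^2 + 323ab^2c − 385abc − 120b^3 + 408b^2 + 541ab^2 − 505ab − 160ab^3 − 10a^2bc − 4a^2b^2 − 58a^2b + 336bc^2 − 126ac^2 − 336b + 126a + 168a^2c + 132a^2 + 36a^2c^2 − 48a^3c + 24a^3b − 48a^3    [combine like terms]

−240b^2c^2 + 120b^3c − 168b^2c − 6abc^2 + 323ab^2c − 385abc − 120b^3 + 408b^2 + 541ab^2 − 505ab − 160ab^3 − 10a^2bc − 4a^2b^2 − 58a^2b + 336bc^2 − 126ac^2 − 336b + 126a + 168a^2c + 132a^2 + 36a^2c^2 − 48a^3c + 24a^3b − 48a^3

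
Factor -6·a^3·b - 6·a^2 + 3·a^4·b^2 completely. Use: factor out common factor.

3·a^2(-2·a·b - 2 + a^2·b^2)

-6·a^3·b - 6·a^2 + 3·a^4·b^2
= 3(-2·a^3·b - 2·a^2 + a^4·b^2)    [factor out 3]
= 3·a^2(-2·a·b - 2 + a^2·b^2)    [factor out a^2]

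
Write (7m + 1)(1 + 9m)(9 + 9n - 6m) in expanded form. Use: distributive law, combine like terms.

(7m + 1)(1 + 9m)(9 + 9n - 6m)
= (7m + 63m^2 + 1 + 9m)(9 + 9n - 6m)    [distributive law]
= (16m + 63m^2 + 1)(9 + 9n - 6m)    [combine like terms]
= 144m + 144mn - 96m^2 + 567m^2 + 567m^2n - 378m^3 + 9 + 9n - 6m    [distributive law]
= 138m + 144mn + 471m^2 + 567m^2n - 378m^3 + 9 + 9n    [combine like terms]

138m + 144mn + 471m^2 + 567m^2n - 378m^3 + 9 + 9n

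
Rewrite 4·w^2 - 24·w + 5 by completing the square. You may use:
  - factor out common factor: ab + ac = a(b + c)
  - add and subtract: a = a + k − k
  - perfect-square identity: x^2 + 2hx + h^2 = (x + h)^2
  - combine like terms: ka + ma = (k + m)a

4(w - 3)^2 - 31

4·w^2 - 24·w + 5
= 4(w^2 - 6·w) + 5    [factor out 4 from the w-terms]
= 4(w^2 - 6·w + 9 - 9) + 5    [add and subtract 9 inside the bracket]
= 4(w - 3)^2 - 36 + 5    [perfect-square identity]
= 4(w - 3)^2 - 31    [combine constants]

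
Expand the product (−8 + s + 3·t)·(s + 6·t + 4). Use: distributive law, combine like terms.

(−8 + s + 3·t)·(s + 6·t + 4)
= −8·s − 48·t − 32 + s² + 6·s·t + 4·s + 3·s·t + 18·t² + 12·t    [distributive law]
= −4·s − 36·t − 32 + s² + 9·s·t + 18·t²    [combine like terms]

−4·s − 36·t − 32 + s² + 9·s·t + 18·t²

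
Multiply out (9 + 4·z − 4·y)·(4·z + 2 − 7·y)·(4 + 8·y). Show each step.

(9 + 4·z − 4·y)·(4·z + 2 − 7·y)·(4 + 8·y)
= (36·z + 18 − 63·y + 16·z^2 + 8·z − 28·y·z − 16·y·z − 8·y + 28·y^2)·(4 + 8·y)    [distributive law]
= (44·z + 18 − 71·y + 16·z^2 − 44·y·z + 28·y^2)·(4 + 8·y)    [combine like terms]
= 176·z + 352·y·z + 72 + 144·y − 284·y − 568·y^2 + 64·z^2 + 128·y·z^2 − 176·y·z − 352·y^2·z + 112·y^2 + 224·y^3    [distributive law]
= 176·z + 176·y·z + 72 − 140·y − 456·y^2 + 64·z^2 + 128·y·z^2 − 352·y^2·z + 224·y^3    [combine like terms]

176·z + 176·y·z + 72 − 140·y − 456·y^2 + 64·z^2 + 128·y·z^2 − 352·y^2·z + 224·y^3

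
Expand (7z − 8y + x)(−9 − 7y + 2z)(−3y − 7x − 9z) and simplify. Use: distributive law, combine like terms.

(7z − 8y + x)(−9 − 7y + 2z)(−3y − 7x − 9z)
= (−63z − 49yz + 14z^2 + 72y + 56y^2 − 16yz − 9x − 7xy + 2xz)(−3y − 7x − 9z)    [distributive law]
= (−63z − 65yz + 14z^2 + 72y + 56y^2 − 9x − 7xy + 2xz)(−3y − 7x − 9z)    [combine like terms]
= 189yz + 441xz + 567z^2 + 195y^2z + 455xyz + 585yz^2 − 42yz^2 − 98xz^2 − 126z^3 − 216y^2 − 504xy − 648yz − 168y^3 − 392xy^2 − 504y^2z + 27xy + 63x^2 + 81xz + 21xy^2 + 49x^2y + 63xyz − 6xyz − 14x^2z − 18xz^2    [distributive law]
= −459yz + 522xz + 567z^2 − 309y^2z + 512xyz + 543yz^2 − 116xz^2 − 126z^3 − 216y^2 − 477xy − 168y^3 − 371xy^2 + 63x^2 + 49x^2y − 14x^2z    [combine like terms]

−459yz + 522xz + 567z^2 − 309y^2z + 512xyz + 543yz^2 − 116xz^2 − 126z^3 − 216y^2 − 477xy − 168y^3 − 371xy^2 + 63x^2 + 49x^2y − 14x^2z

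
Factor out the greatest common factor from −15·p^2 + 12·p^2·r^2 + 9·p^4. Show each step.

−15·p^2 + 12·p^2·r^2 + 9·p^4
= 3(−5·p^2 + 4·p^2·r^2 + 3·p^4)    [factor out 3]
= 3·p^2(−5 + 4·r^2 + 3·p^2)    [factor out p^2]

3·p^2(−5 + 4·r^2 + 3·p^2)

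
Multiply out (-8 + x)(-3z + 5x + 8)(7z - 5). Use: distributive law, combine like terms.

(-8 + x)(-3z + 5x + 8)(7z - 5)
= (24z - 40x - 64 - 3xz + 5x^2 + 8x)(7z - 5)    [distributive law]
= (24z - 32x - 64 - 3xz + 5x^2)(7z - 5)    [combine like terms]
= 168z^2 - 120z - 224xz + 160x - 448z + 320 - 21xz^2 + 15xz + 35x^2z - 25x^2    [distributive law]
= 168z^2 - 568z - 209xz + 160x + 320 - 21xz^2 + 35x^2z - 25x^2    [combine like terms]

168z^2 - 568z - 209xz + 160x + 320 - 21xz^2 + 35x^2z - 25x^2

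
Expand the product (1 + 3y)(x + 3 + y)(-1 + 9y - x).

(1 + 3y)(x + 3 + y)(-1 + 9y - x)
= (x + 3 + y + 3xy + 9y + 3y^2)(-1 + 9y - x)    [distributive law]
= (x + 3 + 10y + 3xy + 3y^2)(-1 + 9y - x)    [combine like terms]
= -x + 9xy - x^2 - 3 + 27y - 3x - 10y + 90y^2 - 10xy - 3xy + 27xy^2 - 3x^2y - 3y^2 + 27y^3 - 3xy^2    [distributive law]
= -4x - 4xy - x^2 - 3 + 17y + 87y^2 + 24xy^2 - 3x^2y + 27y^3    [combine like terms]

-4x - 4xy - x^2 - 3 + 17y + 87y^2 + 24xy^2 - 3x^2y + 27y^3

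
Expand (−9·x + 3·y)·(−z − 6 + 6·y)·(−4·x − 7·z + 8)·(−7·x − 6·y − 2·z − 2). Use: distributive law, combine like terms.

(−9·x + 3·y)·(−z − 6 + 6·y)·(−4·x − 7·z + 8)·(−7·x − 6·y − 2·z − 2)
= (9·x·z + 54·x − 54·x·y − 3·y·z − 18·y + 18·y²)·(−4·x − 7·z + 8)·(−7·x − 6·y − 2·z − 2)    [distributive law]
= (−36·x²·z − 63·x·z² + 72·x·z − 216·x² − 378·x·z + 432·x + 216·x²·y + 378·x·y·z − 432·x·y + 12·x·y·z + 21·y·z² − 24·y·z + 72·x·y + 126·y·z − 144·y − 72·x·y² − 126·y²·z + 144·y²)·(−7·x − 6·y − 2·z − 2)    [distributive law]
= (−36·x²·z − 63·x·z² − 306·x·z − 216·x² + 432·x + 216·x²·y + 390·x·y·z − 360·x·y + 21·y·z² + 102·y·z − 144·y − 72·x·y² − 126·y²·z + 144·y²)·(−7·x − 6·y − 2·z − 2)    [combine like terms]
= 252·x³·z + 216·x²·y·z + 72·x²·z² + 72·x²·z + 441·x²·z² + 378·x·y·z² + 126·x·z³ + 126·x·z² + 2142·x²·z + 1836·x·y·z + 612·x·z² + 612·x·z + 1512·x³ + 1296·x²·y + 432·x²·z + 432·x² − 3024·x² − 2592·x·y − 864·x·z − 864·x − 1512·x³·y − 1296·x²·y² − 432·x²·y·z − 432·x²·y − 2730·x²·y·z − 2340·x·y²·z − 780·x·y·z² − 780·x·y·z + 2520·x²·y + 2160·x·y² + 720·x·y·z + 720·x·y − 147·x·y·z² − 126·y²·z² − 42·y·z³ − 42·y·z² − 714·x·y·z − 612·y²·z − 204·y·z² − 204·y·z + 1008·x·y + 864·y² + 288·y·z + 288·y + 504·x²·y² + 432·x·y³ + 144·x·y²·z + 144·x·y² + 882·x·y²·z + 756·y³·z + 252·y²·z² + 252·y²·z − 1008·x·y² − 864·y³ − 288·y²·z − 288·y²    [distributive law]
= 252·x³·z − 2946·x²·y·z + 513·x²·z² + 2646·x²·z − 549·x·y·z² + 126·x·z³ + 738·x·z² + 1062·x·y·z − 252·x·z + 1512·x³ + 3384·x²·y − 2592·x² − 864·x·y − 864·x − 1512·x³·y − 792·x²·y² − 1314·x·y²·z + 1296·x·y² + 126·y²·z² − 42·y·z³ − 246·y·z² − 648·y²·z + 84·y·z + 576·y² + 288·y + 432·x·y³ + 756·y³·z − 864·y³    [combine like terms]

252·x³·z − 2946·x²·y·z + 513·x²·z² + 2646·x²·z − 549·x·y·z² + 126·x·z³ + 738·x·z² + 1062·x·y·z − 252·x·z + 1512·x³ + 3384·x²·y − 2592·x² − 864·x·y − 864·x − 1512·x³·y − 792·x²·y² − 1314·x·y²·z + 1296·x·y² + 126·y²·z² − 42·y·z³ − 246·y·z² − 648·y²·z + 84·y·z + 576·y² + 288·y + 432·x·y³ + 756·y³·z − 864·y³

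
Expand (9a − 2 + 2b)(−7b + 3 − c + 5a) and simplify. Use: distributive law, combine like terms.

−53ab + 17a − 9ac + 45a^2 + 20b − 6 + 2c − 14b^2 − 2bc

(9a − 2 + 2b)(−7b + 3 − c + 5a)
= −63ab + 27a − 9ac + 45a^2 + 14b − 6 + 2c − 10a − 14b^2 + 6b − 2bc + 10ab    [distributive law]
= −53ab + 17a − 9ac + 45a^2 + 20b − 6 + 2c − 14b^2 − 2bc    [combine like terms]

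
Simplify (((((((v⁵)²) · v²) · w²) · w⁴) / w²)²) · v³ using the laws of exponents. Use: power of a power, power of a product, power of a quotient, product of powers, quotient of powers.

v²⁷w⁸

(((((((v⁵)²) · v²) · w²) · w⁴) / w²)²) · v³
= (((((((v⁵)²) · v²) · w²) · w⁴)²) / ((w²)²)) · v³    [power of a quotient]
= (((((((v⁵)²) · v²) · w²)²) · ((w⁴)²)) / ((w²)²)) · v³    [power of a product]
= (((((((v⁵)²) · v²)²) · ((w²)²)) · ((w⁴)²)) / ((w²)²)) · v³    [power of a product]
= (((((((v⁵)²)²) · ((v²)²)) · ((w²)²)) · ((w⁴)²)) / ((w²)²)) · v³    [power of a product]
= ((((((v⁵)⁴) · ((v²)²)) · ((w²)²)) · ((w⁴)²)) / ((w²)²)) · v³    [power of a power]
= ((((v²⁰ · ((v²)²)) · ((w²)²)) · ((w⁴)²)) / ((w²)²)) · v³    [power of a power]
= ((((v²⁰ · v⁴) · ((w²)²)) · ((w⁴)²)) / ((w²)²)) · v³    [power of a power]
= (((v²⁴ · ((w²)²)) · ((w⁴)²)) / ((w²)²)) · v³    [product of powers]
= (((v²⁴ · w⁴) · ((w⁴)²)) / ((w²)²)) · v³    [power of a power]
= (((v²⁴ · w⁴) · w⁸) / ((w²)²)) · v³    [power of a power]
= (((v²⁴ · w⁴) · w⁸) / w⁴) · v³    [power of a power]
= v²⁷w⁸    [quotient of powers; product of powers]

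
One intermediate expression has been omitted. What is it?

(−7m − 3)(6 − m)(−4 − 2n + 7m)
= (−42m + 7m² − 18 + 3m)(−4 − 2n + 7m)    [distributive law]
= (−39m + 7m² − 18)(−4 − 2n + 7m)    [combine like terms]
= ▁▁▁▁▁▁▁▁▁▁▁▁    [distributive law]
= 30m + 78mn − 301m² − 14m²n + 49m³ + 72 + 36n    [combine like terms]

Applying distributive law to the line above:

156m + 78mn − 273m² − 28m² − 14m²n + 49m³ + 72 + 36n − 126m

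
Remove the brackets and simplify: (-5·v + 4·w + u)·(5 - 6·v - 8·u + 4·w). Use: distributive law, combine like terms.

(-5·v + 4·w + u)·(5 - 6·v - 8·u + 4·w)
= -25·v + 30·v² + 40·u·v - 20·v·w + 20·w - 24·v·w - 32·u·w + 16·w² + 5·u - 6·u·v - 8·u² + 4·u·w    [distributive law]
= -25·v + 30·v² + 34·u·v - 44·v·w + 20·w - 28·u·w + 16·w² + 5·u - 8·u²    [combine like terms]

-25·v + 30·v² + 34·u·v - 44·v·w + 20·w - 28·u·w + 16·w² + 5·u - 8·u²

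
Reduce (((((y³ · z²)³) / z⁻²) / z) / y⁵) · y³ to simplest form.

y⁷z⁷

(((((y³ · z²)³) / z⁻²) / z) / y⁵) · y³
= ((((((y³)³) · ((z²)³)) / z⁻²) / z) / y⁵) · y³    [power of a product]
= ((((y⁹ · ((z²)³)) / z⁻²) / z) / y⁵) · y³    [power of a power]
= ((((y⁹ · z⁶) / z⁻²) / z) / y⁵) · y³    [power of a power]
= y⁷z⁷    [quotient of powers; product of powers]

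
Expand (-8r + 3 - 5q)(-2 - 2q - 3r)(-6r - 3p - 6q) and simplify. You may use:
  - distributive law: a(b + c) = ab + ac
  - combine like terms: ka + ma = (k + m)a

(-8r + 3 - 5q)(-2 - 2q - 3r)(-6r - 3p - 6q)
= (16r + 16qr + 24r^2 - 6 - 6q - 9r + 10q + 10q^2 + 15qr)(-6r - 3p - 6q)    [distributive law]
= (7r + 31qr + 24r^2 - 6 + 4q + 10q^2)(-6r - 3p - 6q)    [combine like terms]
= -42r^2 - 21pr - 42qr - 186qr^2 - 93pqr - 186q^2r - 144r^3 - 72pr^2 - 144qr^2 + 36r + 18p + 36q - 24qr - 12pq - 24q^2 - 60q^2r - 30pq^2 - 60q^3    [distributive law]
= -42r^2 - 21pr - 66qr - 330qr^2 - 93pqr - 246q^2r - 144r^3 - 72pr^2 + 36r + 18p + 36q - 12pq - 24q^2 - 30pq^2 - 60q^3    [combine like terms]

-42r^2 - 21pr - 66qr - 330qr^2 - 93pqr - 246q^2r - 144r^3 - 72pr^2 + 36r + 18p + 36q - 12pq - 24q^2 - 30pq^2 - 60q^3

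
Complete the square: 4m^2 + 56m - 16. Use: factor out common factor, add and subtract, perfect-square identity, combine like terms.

4(m + 7)^2 - 212

4m^2 + 56m - 16
= 4(m^2 + 14m) - 16    [factor out 4 from the m-terms]
= 4(m^2 + 14m + 49 - 49) - 16    [add and subtract 49 inside the bracket]
= 4(m + 7)^2 - 196 - 16    [perfect-square identity]
= 4(m + 7)^2 - 212    [combine constants]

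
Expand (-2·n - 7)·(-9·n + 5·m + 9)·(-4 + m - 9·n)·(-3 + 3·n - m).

2592·n^2 - 945·n^3 + 1353·m·n^2 + 486·m·n^3 - 138·m^2·n^2 - 486·n^4 - 1356·m·n - 475·m^2·n + 10·m^3·n - 405·n - 483·m + 28·m^2 + 35·m^3 - 756

(-2·n - 7)·(-9·n + 5·m + 9)·(-4 + m - 9·n)·(-3 + 3·n - m)
= (18·n^2 - 10·m·n - 18·n + 63·n - 35·m - 63)·(-4 + m - 9·n)·(-3 + 3·n - m)    [distributive law]
= (18·n^2 - 10·m·n + 45·n - 35·m - 63)·(-4 + m - 9·n)·(-3 + 3·n - m)    [combine like terms]
= (-72·n^2 + 18·m·n^2 - 162·n^3 + 40·m·n - 10·m^2·n + 90·m·n^2 - 180·n + 45·m·n - 405·n^2 + 140·m - 35·m^2 + 315·m·n + 252 - 63·m + 567·n)·(-3 + 3·n - m)    [distributive law]
= (-477·n^2 + 108·m·n^2 - 162·n^3 + 400·m·n - 10·m^2·n + 387·n + 77·m - 35·m^2 + 252)·(-3 + 3·n - m)    [combine like terms]
= 1431·n^2 - 1431·n^3 + 477·m·n^2 - 324·m·n^2 + 324·m·n^3 - 108·m^2·n^2 + 486·n^3 - 486·n^4 + 162·m·n^3 - 1200·m·n + 1200·m·n^2 - 400·m^2·n + 30·m^2·n - 30·m^2·n^2 + 10·m^3·n - 1161·n + 1161·n^2 - 387·m·n - 231·m + 231·m·n - 77·m^2 + 105·m^2 - 105·m^2·n + 35·m^3 - 756 + 756·n - 252·m    [distributive law]
= 2592·n^2 - 945·n^3 + 1353·m·n^2 + 486·m·n^3 - 138·m^2·n^2 - 486·n^4 - 1356·m·n - 475·m^2·n + 10·m^3·n - 405·n - 483·m + 28·m^2 + 35·m^3 - 756    [combine like terms]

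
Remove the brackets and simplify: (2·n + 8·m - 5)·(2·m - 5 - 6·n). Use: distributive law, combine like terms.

-44·m·n + 20·n - 12·n² + 16·m² - 50·m + 25

(2·n + 8·m - 5)·(2·m - 5 - 6·n)
= 4·m·n - 10·n - 12·n² + 16·m² - 40·m - 48·m·n - 10·m + 25 + 30·n    [distributive law]
= -44·m·n + 20·n - 12·n² + 16·m² - 50·m + 25    [combine like terms]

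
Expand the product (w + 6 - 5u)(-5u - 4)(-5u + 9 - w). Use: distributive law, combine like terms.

-15uw + 5uw^2 - 12w + 4w^2 + 275u^2 + 30u - 216 - 125u^3

(w + 6 - 5u)(-5u - 4)(-5u + 9 - w)
= (-5uw - 4w - 30u - 24 + 25u^2 + 20u)(-5u + 9 - w)    [distributive law]
= (-5uw - 4w - 10u - 24 + 25u^2)(-5u + 9 - w)    [combine like terms]
= 25u^2w - 45uw + 5uw^2 + 20uw - 36w + 4w^2 + 50u^2 - 90u + 10uw + 120u - 216 + 24w - 125u^3 + 225u^2 - 25u^2w    [distributive law]
= -15uw + 5uw^2 - 12w + 4w^2 + 275u^2 + 30u - 216 - 125u^3    [combine like terms]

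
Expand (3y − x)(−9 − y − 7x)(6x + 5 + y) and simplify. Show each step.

(3y − x)(−9 − y − 7x)(6x + 5 + y)
= (−27y − 3y^2 − 21xy + 9x + xy + 7x^2)(6x + 5 + y)    [distributive law]
= (−27y − 3y^2 − 20xy + 9x + 7x^2)(6x + 5 + y)    [combine like terms]
= −162xy − 135y − 27y^2 − 18xy^2 − 15y^2 − 3y^3 − 120x^2y − 100xy − 20xy^2 + 54x^2 + 45x + 9xy + 42x^3 + 35x^2 + 7x^2y    [distributive law]
= −253xy − 135y − 42y^2 − 38xy^2 − 3y^3 − 113x^2y + 89x^2 + 45x + 42x^3    [combine like terms]

−253xy − 135y − 42y^2 − 38xy^2 − 3y^3 − 113x^2y + 89x^2 + 45x + 42x^3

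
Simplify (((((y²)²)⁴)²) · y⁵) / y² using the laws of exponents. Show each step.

y³⁵

(((((y²)²)⁴)²) · y⁵) / y²
= ((((y²)²)⁸) · y⁵) / y²    [power of a power]
= (((y²)¹⁶) · y⁵) / y²    [power of a power]
= (y³² · y⁵) / y²    [power of a power]
= y³⁷ / y²    [product of powers]
= y³⁵    [quotient of powers]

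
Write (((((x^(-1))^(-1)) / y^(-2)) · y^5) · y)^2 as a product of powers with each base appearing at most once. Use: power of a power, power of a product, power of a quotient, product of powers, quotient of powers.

(((((x^(-1))^(-1)) / y^(-2)) · y^5) · y)^2
= (((((x^(-1))^(-1)) / y^(-2)) · y^5)^2) · (y^2)    [power of a product]
= (((((x^(-1))^(-1)) / y^(-2))^2) · ((y^5)^2)) · (y^2)    [power of a product]
= (((((x^(-1))^(-1))^2) / ((y^(-2))^2)) · ((y^5)^2)) · (y^2)    [power of a quotient]
= ((((x^(-1))^(-2)) / ((y^(-2))^2)) · ((y^5)^2)) · (y^2)    [power of a power]
= ((x^2 / ((y^(-2))^2)) · ((y^5)^2)) · (y^2)    [power of a power]
= ((x^2 / y^(-4)) · ((y^5)^2)) · (y^2)    [power of a power]
= ((x^2 / y^(-4)) · y^10) · (y^2)    [power of a power]
= x^2y^16    [quotient of powers; product of powers]

x^2y^16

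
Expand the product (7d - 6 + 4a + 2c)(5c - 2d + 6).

31cd - 14d^2 + 54d - 18c - 36 + 20ac - 8ad + 24a + 10c^2

(7d - 6 + 4a + 2c)(5c - 2d + 6)
= 35cd - 14d^2 + 42d - 30c + 12d - 36 + 20ac - 8ad + 24a + 10c^2 - 4cd + 12c    [distributive law]
= 31cd - 14d^2 + 54d - 18c - 36 + 20ac - 8ad + 24a + 10c^2    [combine like terms]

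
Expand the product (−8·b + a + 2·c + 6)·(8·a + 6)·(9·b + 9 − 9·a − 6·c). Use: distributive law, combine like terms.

−576·a·b^2 + 342·a·b + 648·a^2·b + 528·a·b·c − 432·b^2 − 108·b + 396·b·c − 414·a^2 − 72·a^3 − 192·a^2·c + 162·a − 288·a·c − 96·a·c^2 − 108·c − 72·c^2 + 324

(−8·b + a + 2·c + 6)·(8·a + 6)·(9·b + 9 − 9·a − 6·c)
= (−64·a·b − 48·b + 8·a^2 + 6·a + 16·a·c + 12·c + 48·a + 36)·(9·b + 9 − 9·a − 6·c)    [distributive law]
= (−64·a·b − 48·b + 8·a^2 + 54·a + 16·a·c + 12·c + 36)·(9·b + 9 − 9·a − 6·c)    [combine like terms]
= −576·a·b^2 − 576·a·b + 576·a^2·b + 384·a·b·c − 432·b^2 − 432·b + 432·a·b + 288·b·c + 72·a^2·b + 72·a^2 − 72·a^3 − 48·a^2·c + 486·a·b + 486·a − 486·a^2 − 324·a·c + 144·a·b·c + 144·a·c − 144·a^2·c − 96·a·c^2 + 108·b·c + 108·c − 108·a·c − 72·c^2 + 324·b + 324 − 324·a − 216·c    [distributive law]
= −576·a·b^2 + 342·a·b + 648·a^2·b + 528·a·b·c − 432·b^2 − 108·b + 396·b·c − 414·a^2 − 72·a^3 − 192·a^2·c + 162·a − 288·a·c − 96·a·c^2 − 108·c − 72·c^2 + 324    [combine like terms]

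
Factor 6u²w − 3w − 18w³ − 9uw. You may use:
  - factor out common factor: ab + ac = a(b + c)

6u²w − 3w − 18w³ − 9uw
= 3(2u²w − w − 6w³ − 3uw)    [factor out 3]
= 3w(2u² − 1 − 6w² − 3u)    [factor out w]

3w(2u² − 1 − 6w² − 3u)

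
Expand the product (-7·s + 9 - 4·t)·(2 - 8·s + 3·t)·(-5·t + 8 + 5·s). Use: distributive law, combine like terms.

613·s·t - 598·s + 18·s^2 - 225·s^2·t + 280·s^3 - 115·s·t^2 + 62·t + 144 - 191·t^2 + 60·t^3

(-7·s + 9 - 4·t)·(2 - 8·s + 3·t)·(-5·t + 8 + 5·s)
= (-14·s + 56·s^2 - 21·s·t + 18 - 72·s + 27·t - 8·t + 32·s·t - 12·t^2)·(-5·t + 8 + 5·s)    [distributive law]
= (-86·s + 56·s^2 + 11·s·t + 18 + 19·t - 12·t^2)·(-5·t + 8 + 5·s)    [combine like terms]
= 430·s·t - 688·s - 430·s^2 - 280·s^2·t + 448·s^2 + 280·s^3 - 55·s·t^2 + 88·s·t + 55·s^2·t - 90·t + 144 + 90·s - 95·t^2 + 152·t + 95·s·t + 60·t^3 - 96·t^2 - 60·s·t^2    [distributive law]
= 613·s·t - 598·s + 18·s^2 - 225·s^2·t + 280·s^3 - 115·s·t^2 + 62·t + 144 - 191·t^2 + 60·t^3    [combine like terms]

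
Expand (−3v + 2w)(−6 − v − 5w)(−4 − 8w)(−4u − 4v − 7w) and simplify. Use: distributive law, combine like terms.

(−3v + 2w)(−6 − v − 5w)(−4 − 8w)(−4u − 4v − 7w)
= (18v + 3v^2 + 15vw − 12w − 2vw − 10w^2)(−4 − 8w)(−4u − 4v − 7w)    [distributive law]
= (18v + 3v^2 + 13vw − 12w − 10w^2)(−4 − 8w)(−4u − 4v − 7w)    [combine like terms]
= (−72v − 144vw − 12v^2 − 24v^2w − 52vw − 104vw^2 + 48w + 96w^2 + 40w^2 + 80w^3)(−4u − 4v − 7w)    [distributive law]
= (−72v − 196vw − 12v^2 − 24v^2w − 104vw^2 + 48w + 136w^2 + 80w^3)(−4u − 4v − 7w)    [combine like terms]
= 288uv + 288v^2 + 504vw + 784uvw + 784v^2w + 1372vw^2 + 48uv^2 + 48v^3 + 84v^2w + 96uv^2w + 96v^3w + 168v^2w^2 + 416uvw^2 + 416v^2w^2 + 728vw^3 − 192uw − 192vw − 336w^2 − 544uw^2 − 544vw^2 − 952w^3 − 320uw^3 − 320vw^3 − 560w^4    [distributive law]
= 288uv + 288v^2 + 312vw + 784uvw + 868v^2w + 828vw^2 + 48uv^2 + 48v^3 + 96uv^2w + 96v^3w + 584v^2w^2 + 416uvw^2 + 408vw^3 − 192uw − 336w^2 − 544uw^2 − 952w^3 − 320uw^3 − 560w^4    [combine like terms]

288uv + 288v^2 + 312vw + 784uvw + 868v^2w + 828vw^2 + 48uv^2 + 48v^3 + 96uv^2w + 96v^3w + 584v^2w^2 + 416uvw^2 + 408vw^3 − 192uw − 336w^2 − 544uw^2 − 952w^3 − 320uw^3 − 560w^4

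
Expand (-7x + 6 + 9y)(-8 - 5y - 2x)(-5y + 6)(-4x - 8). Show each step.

(-7x + 6 + 9y)(-8 - 5y - 2x)(-5y + 6)(-4x - 8)
= (56x + 35xy + 14x² - 48 - 30y - 12x - 72y - 45y² - 18xy)(-5y + 6)(-4x - 8)    [distributive law]
= (44x + 17xy + 14x² - 48 - 102y - 45y²)(-5y + 6)(-4x - 8)    [combine like terms]
= (-220xy + 264x - 85xy² + 102xy - 70x²y + 84x² + 240y - 288 + 510y² - 612y + 225y³ - 270y²)(-4x - 8)    [distributive law]
= (-118xy + 264x - 85xy² - 70x²y + 84x² - 372y - 288 + 240y² + 225y³)(-4x - 8)    [combine like terms]
= 472x²y + 944xy - 1056x² - 2112x + 340x²y² + 680xy² + 280x³y + 560x²y - 336x³ - 672x² + 1488xy + 2976y + 1152x + 2304 - 960xy² - 1920y² - 900xy³ - 1800y³    [distributive law]
= 1032x²y + 2432xy - 1728x² - 960x + 340x²y² - 280xy² + 280x³y - 336x³ + 2976y + 2304 - 1920y² - 900xy³ - 1800y³    [combine like terms]

1032x²y + 2432xy - 1728x² - 960x + 340x²y² - 280xy² + 280x³y - 336x³ + 2976y + 2304 - 1920y² - 900xy³ - 1800y³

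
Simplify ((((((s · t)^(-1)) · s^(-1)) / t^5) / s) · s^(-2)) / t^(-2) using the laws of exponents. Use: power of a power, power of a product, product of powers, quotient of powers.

s^(-5)·t^(-4)

((((((s · t)^(-1)) · s^(-1)) / t^5) / s) · s^(-2)) / t^(-2)
= ((((((s^(-1)) · (t^(-1))) · s^(-1)) / t^5) / s) · s^(-2)) / t^(-2)    [power of a product]
= s^(-5)·t^(-4)    [quotient of powers; product of powers]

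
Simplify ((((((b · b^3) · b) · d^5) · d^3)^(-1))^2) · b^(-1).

((((((b · b^3) · b) · d^5) · d^3)^(-1))^2) · b^(-1)
= (((((b · b^3) · b) · d^5) · d^3)^(-2)) · b^(-1)    [power of a power]
= (((((b · b^3) · b) · d^5)^(-2)) · ((d^3)^(-2))) · b^(-1)    [power of a product]
= (((((b · b^3) · b)^(-2)) · ((d^5)^(-2))) · ((d^3)^(-2))) · b^(-1)    [power of a product]
= (((((b · b^3)^(-2)) · (b^(-2))) · ((d^5)^(-2))) · ((d^3)^(-2))) · b^(-1)    [power of a product]
= (((((b^(-2)) · ((b^3)^(-2))) · (b^(-2))) · ((d^5)^(-2))) · ((d^3)^(-2))) · b^(-1)    [power of a product]
= ((((b^(-2) · b^(-6)) · (b^(-2))) · ((d^5)^(-2))) · ((d^3)^(-2))) · b^(-1)    [power of a power]
= (((b^(-8) · (b^(-2))) · ((d^5)^(-2))) · ((d^3)^(-2))) · b^(-1)    [product of powers]
= ((b^(-10) · ((d^5)^(-2))) · ((d^3)^(-2))) · b^(-1)    [product of powers]
= ((b^(-10) · d^(-10)) · ((d^3)^(-2))) · b^(-1)    [power of a power]
= ((b^(-10) · d^(-10)) · d^(-6)) · b^(-1)    [power of a power]
= b^(-11)·d^(-16)    [product of powers]

b^(-11)·d^(-16)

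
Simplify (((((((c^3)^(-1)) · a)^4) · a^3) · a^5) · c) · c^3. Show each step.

a^12·c^(-8)

(((((((c^3)^(-1)) · a)^4) · a^3) · a^5) · c) · c^3
= (((((((c^3)^(-1))^4) · (a^4)) · a^3) · a^5) · c) · c^3    [power of a product]
= ((((((c^3)^(-4)) · (a^4)) · a^3) · a^5) · c) · c^3    [power of a power]
= ((((c^(-12) · (a^4)) · a^3) · a^5) · c) · c^3    [power of a power]
= a^12·c^(-8)    [product of powers]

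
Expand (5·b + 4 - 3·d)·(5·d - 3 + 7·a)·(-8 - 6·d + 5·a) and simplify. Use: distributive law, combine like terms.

(5·b + 4 - 3·d)·(5·d - 3 + 7·a)·(-8 - 6·d + 5·a)
= (25·b·d - 15·b + 35·a·b + 20·d - 12 + 28·a - 15·d^2 + 9·d - 21·a·d)·(-8 - 6·d + 5·a)    [distributive law]
= (25·b·d - 15·b + 35·a·b + 29·d - 12 + 28·a - 15·d^2 - 21·a·d)·(-8 - 6·d + 5·a)    [combine like terms]
= -200·b·d - 150·b·d^2 + 125·a·b·d + 120·b + 90·b·d - 75·a·b - 280·a·b - 210·a·b·d + 175·a^2·b - 232·d - 174·d^2 + 145·a·d + 96 + 72·d - 60·a - 224·a - 168·a·d + 140·a^2 + 120·d^2 + 90·d^3 - 75·a·d^2 + 168·a·d + 126·a·d^2 - 105·a^2·d    [distributive law]
= -110·b·d - 150·b·d^2 - 85·a·b·d + 120·b - 355·a·b + 175·a^2·b - 160·d - 54·d^2 + 145·a·d + 96 - 284·a + 140·a^2 + 90·d^3 + 51·a·d^2 - 105·a^2·d    [combine like terms]

-110·b·d - 150·b·d^2 - 85·a·b·d + 120·b - 355·a·b + 175·a^2·b - 160·d - 54·d^2 + 145·a·d + 96 - 284·a + 140·a^2 + 90·d^3 + 51·a·d^2 - 105·a^2·d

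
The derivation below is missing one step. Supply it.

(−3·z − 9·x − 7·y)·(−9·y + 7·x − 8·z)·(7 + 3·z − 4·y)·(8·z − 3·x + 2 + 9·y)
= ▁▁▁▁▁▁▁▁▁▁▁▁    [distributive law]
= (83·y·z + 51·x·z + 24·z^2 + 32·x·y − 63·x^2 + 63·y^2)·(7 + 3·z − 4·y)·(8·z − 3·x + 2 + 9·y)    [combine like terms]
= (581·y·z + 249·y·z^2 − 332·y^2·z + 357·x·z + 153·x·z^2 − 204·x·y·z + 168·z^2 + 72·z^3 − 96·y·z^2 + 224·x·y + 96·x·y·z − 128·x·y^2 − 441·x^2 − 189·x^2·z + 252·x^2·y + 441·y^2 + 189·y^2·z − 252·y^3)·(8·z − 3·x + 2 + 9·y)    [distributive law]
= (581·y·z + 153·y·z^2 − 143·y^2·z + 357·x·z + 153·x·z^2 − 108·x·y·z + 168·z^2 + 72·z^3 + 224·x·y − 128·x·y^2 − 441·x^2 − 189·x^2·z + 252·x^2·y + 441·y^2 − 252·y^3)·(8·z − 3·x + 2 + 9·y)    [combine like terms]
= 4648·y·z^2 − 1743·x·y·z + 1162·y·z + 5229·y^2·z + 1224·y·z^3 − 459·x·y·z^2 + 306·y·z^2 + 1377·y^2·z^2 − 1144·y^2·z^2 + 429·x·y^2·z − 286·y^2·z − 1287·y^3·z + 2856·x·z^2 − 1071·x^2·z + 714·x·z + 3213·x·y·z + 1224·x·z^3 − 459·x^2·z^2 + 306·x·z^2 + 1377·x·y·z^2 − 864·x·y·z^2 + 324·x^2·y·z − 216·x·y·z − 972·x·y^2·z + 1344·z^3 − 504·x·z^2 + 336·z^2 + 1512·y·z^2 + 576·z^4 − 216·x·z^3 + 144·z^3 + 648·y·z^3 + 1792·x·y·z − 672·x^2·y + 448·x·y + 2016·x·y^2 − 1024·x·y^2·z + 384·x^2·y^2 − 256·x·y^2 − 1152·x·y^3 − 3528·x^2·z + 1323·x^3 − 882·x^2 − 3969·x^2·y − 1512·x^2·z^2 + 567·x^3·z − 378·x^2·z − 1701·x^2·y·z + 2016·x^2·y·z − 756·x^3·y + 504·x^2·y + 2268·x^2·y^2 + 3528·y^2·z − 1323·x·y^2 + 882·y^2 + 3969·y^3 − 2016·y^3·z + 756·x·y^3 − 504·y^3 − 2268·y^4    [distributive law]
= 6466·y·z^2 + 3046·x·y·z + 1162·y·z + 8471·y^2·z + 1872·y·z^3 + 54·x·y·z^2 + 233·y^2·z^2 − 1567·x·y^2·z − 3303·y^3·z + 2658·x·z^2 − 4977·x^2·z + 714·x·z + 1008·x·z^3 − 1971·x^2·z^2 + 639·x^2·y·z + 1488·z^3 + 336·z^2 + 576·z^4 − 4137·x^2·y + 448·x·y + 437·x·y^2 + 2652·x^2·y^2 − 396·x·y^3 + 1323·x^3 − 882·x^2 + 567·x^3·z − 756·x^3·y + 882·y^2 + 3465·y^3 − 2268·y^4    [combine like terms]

After distributive law, the bracketed line is:

(27·y·z − 21·x·z + 24·z^2 + 81·x·y − 63·x^2 + 72·x·z + 63·y^2 − 49·x·y + 56·y·z)·(7 + 3·z − 4·y)·(8·z − 3·x + 2 + 9·y)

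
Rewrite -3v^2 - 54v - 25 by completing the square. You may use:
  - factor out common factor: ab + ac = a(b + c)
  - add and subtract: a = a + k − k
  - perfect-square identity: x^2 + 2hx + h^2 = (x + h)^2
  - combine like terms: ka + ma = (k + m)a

-3(v + 9)^2 + 218

-3v^2 - 54v - 25
= -3(v^2 + 18v) - 25    [factor out -3 from the v-terms]
= -3(v^2 + 18v + 81 - 81) - 25    [add and subtract 81 inside the bracket]
= -3(v + 9)^2 + 243 - 25    [perfect-square identity]
= -3(v + 9)^2 + 218    [combine constants]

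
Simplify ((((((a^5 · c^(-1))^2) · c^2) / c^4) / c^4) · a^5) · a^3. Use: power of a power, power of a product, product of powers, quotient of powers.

a^18·c^(-8)

((((((a^5 · c^(-1))^2) · c^2) / c^4) / c^4) · a^5) · a^3
= (((((((a^5)^2) · ((c^(-1))^2)) · c^2) / c^4) / c^4) · a^5) · a^3    [power of a product]
= (((((a^10 · ((c^(-1))^2)) · c^2) / c^4) / c^4) · a^5) · a^3    [power of a power]
= (((((a^10 · c^(-2)) · c^2) / c^4) / c^4) · a^5) · a^3    [power of a power]
= a^18·c^(-8)    [quotient of powers; product of powers]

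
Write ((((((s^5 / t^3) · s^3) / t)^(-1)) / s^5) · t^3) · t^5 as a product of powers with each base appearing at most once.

s^(-13)t^12

((((((s^5 / t^3) · s^3) / t)^(-1)) / s^5) · t^3) · t^5
= ((((((s^5 / t^3) · s^3)^(-1)) / (t^(-1))) / s^5) · t^3) · t^5    [power of a quotient]
= ((((((s^5 / t^3)^(-1)) · ((s^3)^(-1))) / (t^(-1))) / s^5) · t^3) · t^5    [power of a product]
= (((((((s^5)^(-1)) / ((t^3)^(-1))) · ((s^3)^(-1))) / (t^(-1))) / s^5) · t^3) · t^5    [power of a quotient]
= (((((s^(-5) / ((t^3)^(-1))) · ((s^3)^(-1))) / (t^(-1))) / s^5) · t^3) · t^5    [power of a power]
= (((((s^(-5) / t^(-3)) · ((s^3)^(-1))) / (t^(-1))) / s^5) · t^3) · t^5    [power of a power]
= (((((s^(-5) / t^(-3)) · s^(-3)) / (t^(-1))) / s^5) · t^3) · t^5    [power of a power]
= s^(-13)t^12    [quotient of powers; product of powers]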